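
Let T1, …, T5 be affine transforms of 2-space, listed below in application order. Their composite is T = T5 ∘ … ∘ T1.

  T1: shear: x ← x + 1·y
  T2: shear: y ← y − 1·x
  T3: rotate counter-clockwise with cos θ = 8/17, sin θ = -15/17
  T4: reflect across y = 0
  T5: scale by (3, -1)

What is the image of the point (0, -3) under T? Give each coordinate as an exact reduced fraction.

T1 shear: x ← x + 1·y: (0, -3) → (-3, -3)
T2 shear: y ← y − 1·x: (-3, -3) → (-3, 0)
T3 rotate counter-clockwise with cos θ = 8/17, sin θ = -15/17: (-3, 0) → (-24/17, 45/17)
T4 reflect across y = 0: (-24/17, 45/17) → (-24/17, -45/17)
T5 scale by (3, -1): (-24/17, -45/17) → (-72/17, 45/17)

T(p) = (-72/17, 45/17)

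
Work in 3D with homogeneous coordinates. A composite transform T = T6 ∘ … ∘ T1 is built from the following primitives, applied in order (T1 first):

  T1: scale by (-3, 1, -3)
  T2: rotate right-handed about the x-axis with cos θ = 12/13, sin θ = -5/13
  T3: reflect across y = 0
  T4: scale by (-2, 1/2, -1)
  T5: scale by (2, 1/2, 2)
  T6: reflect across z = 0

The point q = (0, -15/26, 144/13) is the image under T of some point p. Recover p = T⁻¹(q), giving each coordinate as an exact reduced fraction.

p = (0, 0, -2)

T1 = [-3 0 0 0; 0 1 0 0; 0 0 -3 0; 0 0 0 1]
T2·T1 = [-3 0 0 0; 0 12/13 -15/13 0; 0 -5/13 -36/13 0; 0 0 0 1]
T3·…·T1 = [-3 0 0 0; 0 -12/13 15/13 0; 0 -5/13 -36/13 0; 0 0 0 1]
T4·…·T1 = [6 0 0 0; 0 -6/13 15/26 0; 0 5/13 36/13 0; 0 0 0 1]
T5·…·T1 = [12 0 0 0; 0 -3/13 15/52 0; 0 10/13 72/13 0; 0 0 0 1]
T6·…·T1 = [12 0 0 0; 0 -3/13 15/52 0; 0 -10/13 -72/13 0; 0 0 0 1]
det M = 18; M⁻¹ = [1/12 0 0 0; 0 -48/13 -5/26 0; 0 20/39 -2/13 0; 0 0 0 1]
M⁻¹ · (0, -15/26, 144/13)ᵀ = (0, 0, -2)ᵀ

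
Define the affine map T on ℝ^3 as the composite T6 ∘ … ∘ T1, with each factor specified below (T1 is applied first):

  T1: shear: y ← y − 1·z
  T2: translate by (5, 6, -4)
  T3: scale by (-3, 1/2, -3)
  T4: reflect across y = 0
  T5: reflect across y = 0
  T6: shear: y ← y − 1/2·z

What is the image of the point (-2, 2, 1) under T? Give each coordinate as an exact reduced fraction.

T1 shear: y ← y − 1·z: (-2, 2, 1) → (-2, 1, 1)
T2 translate by (5, 6, -4): (-2, 1, 1) → (3, 7, -3)
T3 scale by (-3, 1/2, -3): (3, 7, -3) → (-9, 7/2, 9)
T4 reflect across y = 0: (-9, 7/2, 9) → (-9, -7/2, 9)
T5 reflect across y = 0: (-9, -7/2, 9) → (-9, 7/2, 9)
T6 shear: y ← y − 1/2·z: (-9, 7/2, 9) → (-9, -1, 9)

T(p) = (-9, -1, 9)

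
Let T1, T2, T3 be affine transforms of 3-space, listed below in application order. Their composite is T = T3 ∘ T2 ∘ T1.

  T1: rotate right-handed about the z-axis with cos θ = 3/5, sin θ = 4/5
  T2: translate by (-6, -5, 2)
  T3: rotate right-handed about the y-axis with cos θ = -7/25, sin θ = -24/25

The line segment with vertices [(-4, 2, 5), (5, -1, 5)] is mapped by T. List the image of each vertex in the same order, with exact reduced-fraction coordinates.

image vertices: (-98/25, -7, -289/25), (-763/125, -8/5, -509/125)

T1 rotate right-handed about the z-axis with cos θ = 3/5, sin θ = 4/5: (-4, 2, 5) → (-4, -2, 5); (5, -1, 5) → (19/5, 17/5, 5)
T2 translate by (-6, -5, 2): (-4, -2, 5) → (-10, -7, 7); (19/5, 17/5, 5) → (-11/5, -8/5, 7)
T3 rotate right-handed about the y-axis with cos θ = -7/25, sin θ = -24/25: (-10, -7, 7) → (-98/25, -7, -289/25); (-11/5, -8/5, 7) → (-763/125, -8/5, -509/125)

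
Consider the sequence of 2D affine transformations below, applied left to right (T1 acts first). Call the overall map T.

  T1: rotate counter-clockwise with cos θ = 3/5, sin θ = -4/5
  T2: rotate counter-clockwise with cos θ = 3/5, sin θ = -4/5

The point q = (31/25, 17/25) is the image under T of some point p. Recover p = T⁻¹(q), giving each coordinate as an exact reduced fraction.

T1 = [3/5 4/5 0; -4/5 3/5 0; 0 0 1]
T2·T1 = [-7/25 24/25 0; -24/25 -7/25 0; 0 0 1]
det M = 1; M⁻¹ = [-7/25 -24/25 0; 24/25 -7/25 0; 0 0 1]
M⁻¹ · (31/25, 17/25)ᵀ = (-1, 1)ᵀ

p = (-1, 1)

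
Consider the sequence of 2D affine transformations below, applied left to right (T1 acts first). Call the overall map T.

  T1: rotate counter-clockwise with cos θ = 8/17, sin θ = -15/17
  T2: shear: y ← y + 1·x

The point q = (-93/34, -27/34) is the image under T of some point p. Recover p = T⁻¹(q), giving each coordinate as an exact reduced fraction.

p = (-3, -3/2)

T1 = [8/17 15/17 0; -15/17 8/17 0; 0 0 1]
T2·T1 = [8/17 15/17 0; -7/17 23/17 0; 0 0 1]
det M = 1; M⁻¹ = [23/17 -15/17 0; 7/17 8/17 0; 0 0 1]
M⁻¹ · (-93/34, -27/34)ᵀ = (-3, -3/2)ᵀ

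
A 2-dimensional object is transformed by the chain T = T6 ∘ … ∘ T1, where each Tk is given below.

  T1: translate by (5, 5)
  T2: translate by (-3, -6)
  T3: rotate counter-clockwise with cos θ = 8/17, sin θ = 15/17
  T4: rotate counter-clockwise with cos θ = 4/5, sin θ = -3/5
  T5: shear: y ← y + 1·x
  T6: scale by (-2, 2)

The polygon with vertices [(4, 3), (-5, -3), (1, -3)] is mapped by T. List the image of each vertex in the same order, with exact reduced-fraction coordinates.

T1 translate by (5, 5): (4, 3) → (9, 8); (-5, -3) → (0, 2); (1, -3) → (6, 2)
T2 translate by (-3, -6): (9, 8) → (6, 2); (0, 2) → (-3, -4); (6, 2) → (3, -4)
T3 rotate counter-clockwise with cos θ = 8/17, sin θ = 15/17: (6, 2) → (18/17, 106/17); (-3, -4) → (36/17, -77/17); (3, -4) → (84/17, 13/17)
T4 rotate counter-clockwise with cos θ = 4/5, sin θ = -3/5: (18/17, 106/17) → (78/17, 74/17); (36/17, -77/17) → (-87/85, -416/85); (84/17, 13/17) → (75/17, -40/17)
T5 shear: y ← y + 1·x: (78/17, 74/17) → (78/17, 152/17); (-87/85, -416/85) → (-87/85, -503/85); (75/17, -40/17) → (75/17, 35/17)
T6 scale by (-2, 2): (78/17, 152/17) → (-156/17, 304/17); (-87/85, -503/85) → (174/85, -1006/85); (75/17, 35/17) → (-150/17, 70/17)

image vertices: (-156/17, 304/17), (174/85, -1006/85), (-150/17, 70/17)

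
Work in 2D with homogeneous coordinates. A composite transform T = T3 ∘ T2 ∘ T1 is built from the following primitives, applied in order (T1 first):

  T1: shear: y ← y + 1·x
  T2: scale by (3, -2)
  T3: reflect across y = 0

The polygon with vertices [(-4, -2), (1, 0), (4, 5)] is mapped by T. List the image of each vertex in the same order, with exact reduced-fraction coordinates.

T1 shear: y ← y + 1·x: (-4, -2) → (-4, -6); (1, 0) → (1, 1); (4, 5) → (4, 9)
T2 scale by (3, -2): (-4, -6) → (-12, 12); (1, 1) → (3, -2); (4, 9) → (12, -18)
T3 reflect across y = 0: (-12, 12) → (-12, -12); (3, -2) → (3, 2); (12, -18) → (12, 18)

image vertices: (-12, -12), (3, 2), (12, 18)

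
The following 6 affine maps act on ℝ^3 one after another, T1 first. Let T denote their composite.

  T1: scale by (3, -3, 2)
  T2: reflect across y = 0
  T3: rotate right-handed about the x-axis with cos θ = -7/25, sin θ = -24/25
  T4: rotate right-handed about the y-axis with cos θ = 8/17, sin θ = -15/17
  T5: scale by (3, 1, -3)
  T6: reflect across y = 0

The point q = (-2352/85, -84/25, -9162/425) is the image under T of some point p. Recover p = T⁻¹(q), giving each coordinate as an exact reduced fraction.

p = (2/3, -4, 0)

T1 = [3 0 0 0; 0 -3 0 0; 0 0 2 0; 0 0 0 1]
T2·T1 = [3 0 0 0; 0 3 0 0; 0 0 2 0; 0 0 0 1]
T3·…·T1 = [3 0 0 0; 0 -21/25 48/25 0; 0 -72/25 -14/25 0; 0 0 0 1]
T4·…·T1 = [24/17 216/85 42/85 0; 0 -21/25 48/25 0; 45/17 -576/425 -112/425 0; 0 0 0 1]
T5·…·T1 = [72/17 648/85 126/85 0; 0 -21/25 48/25 0; -135/17 1728/425 336/425 0; 0 0 0 1]
T6·…·T1 = [72/17 648/85 126/85 0; 0 21/25 -48/25 0; -135/17 1728/425 336/425 0; 0 0 0 1]
det M = 162; M⁻¹ = [8/153 0 -5/51 0; 8/85 7/75 64/1275 0; 7/170 -12/25 28/1275 0; 0 0 0 1]
M⁻¹ · (-2352/85, -84/25, -9162/425)ᵀ = (2/3, -4, 0)ᵀ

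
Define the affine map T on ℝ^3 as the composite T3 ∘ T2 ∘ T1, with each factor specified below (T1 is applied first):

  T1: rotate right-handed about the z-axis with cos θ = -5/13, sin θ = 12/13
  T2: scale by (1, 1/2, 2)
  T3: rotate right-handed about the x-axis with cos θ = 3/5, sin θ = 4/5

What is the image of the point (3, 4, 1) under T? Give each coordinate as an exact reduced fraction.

T(p) = (-63/13, -16/13, 22/13)

T1 rotate right-handed about the z-axis with cos θ = -5/13, sin θ = 12/13: (3, 4, 1) → (-63/13, 16/13, 1)
T2 scale by (1, 1/2, 2): (-63/13, 16/13, 1) → (-63/13, 8/13, 2)
T3 rotate right-handed about the x-axis with cos θ = 3/5, sin θ = 4/5: (-63/13, 8/13, 2) → (-63/13, -16/13, 22/13)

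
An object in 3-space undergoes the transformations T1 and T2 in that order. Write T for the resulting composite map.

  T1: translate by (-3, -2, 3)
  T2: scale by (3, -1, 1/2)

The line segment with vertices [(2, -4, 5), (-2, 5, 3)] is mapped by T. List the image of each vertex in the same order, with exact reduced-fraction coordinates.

T1 translate by (-3, -2, 3): (2, -4, 5) → (-1, -6, 8); (-2, 5, 3) → (-5, 3, 6)
T2 scale by (3, -1, 1/2): (-1, -6, 8) → (-3, 6, 4); (-5, 3, 6) → (-15, -3, 3)

image vertices: (-3, 6, 4), (-15, -3, 3)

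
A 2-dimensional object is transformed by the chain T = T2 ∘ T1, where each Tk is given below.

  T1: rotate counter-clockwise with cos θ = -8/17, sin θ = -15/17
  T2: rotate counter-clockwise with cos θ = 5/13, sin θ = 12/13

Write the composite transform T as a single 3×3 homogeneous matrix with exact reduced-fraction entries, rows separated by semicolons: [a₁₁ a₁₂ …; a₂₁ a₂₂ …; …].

T1 = [-8/17 15/17 0; -15/17 -8/17 0; 0 0 1]
T2·T1 = [140/221 171/221 0; -171/221 140/221 0; 0 0 1]

T = [140/221 171/221 0; -171/221 140/221 0; 0 0 1]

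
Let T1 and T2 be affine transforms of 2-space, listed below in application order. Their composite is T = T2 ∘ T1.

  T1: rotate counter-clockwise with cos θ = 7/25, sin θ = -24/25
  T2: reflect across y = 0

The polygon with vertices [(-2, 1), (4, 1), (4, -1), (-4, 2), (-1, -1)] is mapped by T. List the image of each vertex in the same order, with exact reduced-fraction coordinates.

image vertices: (2/5, -11/5), (52/25, 89/25), (4/25, 103/25), (4/5, -22/5), (-31/25, -17/25)

T1 rotate counter-clockwise with cos θ = 7/25, sin θ = -24/25: (-2, 1) → (2/5, 11/5); (4, 1) → (52/25, -89/25); (4, -1) → (4/25, -103/25); (-4, 2) → (4/5, 22/5); (-1, -1) → (-31/25, 17/25)
T2 reflect across y = 0: (2/5, 11/5) → (2/5, -11/5); (52/25, -89/25) → (52/25, 89/25); (4/25, -103/25) → (4/25, 103/25); (4/5, 22/5) → (4/5, -22/5); (-31/25, 17/25) → (-31/25, -17/25)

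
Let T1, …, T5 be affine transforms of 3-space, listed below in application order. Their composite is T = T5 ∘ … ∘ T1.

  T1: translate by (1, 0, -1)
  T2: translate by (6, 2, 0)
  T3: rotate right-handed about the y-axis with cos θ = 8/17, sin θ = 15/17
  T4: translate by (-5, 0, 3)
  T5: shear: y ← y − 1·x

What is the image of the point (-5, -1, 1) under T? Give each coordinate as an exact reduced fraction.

T(p) = (-69/17, 86/17, 21/17)

T1 translate by (1, 0, -1): (-5, -1, 1) → (-4, -1, 0)
T2 translate by (6, 2, 0): (-4, -1, 0) → (2, 1, 0)
T3 rotate right-handed about the y-axis with cos θ = 8/17, sin θ = 15/17: (2, 1, 0) → (16/17, 1, -30/17)
T4 translate by (-5, 0, 3): (16/17, 1, -30/17) → (-69/17, 1, 21/17)
T5 shear: y ← y − 1·x: (-69/17, 1, 21/17) → (-69/17, 86/17, 21/17)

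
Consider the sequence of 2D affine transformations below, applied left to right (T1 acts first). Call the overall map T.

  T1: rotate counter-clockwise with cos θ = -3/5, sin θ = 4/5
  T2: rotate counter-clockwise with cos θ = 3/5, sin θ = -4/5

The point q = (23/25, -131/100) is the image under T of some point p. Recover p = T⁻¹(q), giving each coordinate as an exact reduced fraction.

p = (-1, -5/4)

T1 = [-3/5 -4/5 0; 4/5 -3/5 0; 0 0 1]
T2·T1 = [7/25 -24/25 0; 24/25 7/25 0; 0 0 1]
det M = 1; M⁻¹ = [7/25 24/25 0; -24/25 7/25 0; 0 0 1]
M⁻¹ · (23/25, -131/100)ᵀ = (-1, -5/4)ᵀ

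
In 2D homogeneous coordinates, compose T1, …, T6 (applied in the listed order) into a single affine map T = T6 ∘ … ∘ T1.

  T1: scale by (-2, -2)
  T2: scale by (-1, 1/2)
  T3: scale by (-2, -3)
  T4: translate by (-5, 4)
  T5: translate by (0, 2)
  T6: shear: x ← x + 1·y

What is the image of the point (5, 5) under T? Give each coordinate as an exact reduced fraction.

T1 scale by (-2, -2): (5, 5) → (-10, -10)
T2 scale by (-1, 1/2): (-10, -10) → (10, -5)
T3 scale by (-2, -3): (10, -5) → (-20, 15)
T4 translate by (-5, 4): (-20, 15) → (-25, 19)
T5 translate by (0, 2): (-25, 19) → (-25, 21)
T6 shear: x ← x + 1·y: (-25, 21) → (-4, 21)

T(p) = (-4, 21)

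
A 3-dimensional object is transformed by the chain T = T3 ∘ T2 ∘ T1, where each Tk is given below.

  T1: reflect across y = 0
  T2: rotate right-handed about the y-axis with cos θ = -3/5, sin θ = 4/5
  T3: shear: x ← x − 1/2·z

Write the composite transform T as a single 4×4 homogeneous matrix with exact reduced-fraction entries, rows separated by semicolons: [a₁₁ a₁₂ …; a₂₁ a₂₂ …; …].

T = [-1/5 0 11/10 0; 0 -1 0 0; -4/5 0 -3/5 0; 0 0 0 1]

T1 = [1 0 0 0; 0 -1 0 0; 0 0 1 0; 0 0 0 1]
T2·T1 = [-3/5 0 4/5 0; 0 -1 0 0; -4/5 0 -3/5 0; 0 0 0 1]
T3·…·T1 = [-1/5 0 11/10 0; 0 -1 0 0; -4/5 0 -3/5 0; 0 0 0 1]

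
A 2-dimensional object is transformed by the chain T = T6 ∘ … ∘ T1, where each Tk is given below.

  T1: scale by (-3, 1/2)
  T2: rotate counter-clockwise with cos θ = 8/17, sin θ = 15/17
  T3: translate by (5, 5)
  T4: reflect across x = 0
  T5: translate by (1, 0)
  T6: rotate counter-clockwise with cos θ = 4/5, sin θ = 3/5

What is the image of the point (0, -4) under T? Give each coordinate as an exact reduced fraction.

T1 scale by (-3, 1/2): (0, -4) → (0, -2)
T2 rotate counter-clockwise with cos θ = 8/17, sin θ = 15/17: (0, -2) → (30/17, -16/17)
T3 translate by (5, 5): (30/17, -16/17) → (115/17, 69/17)
T4 reflect across x = 0: (115/17, 69/17) → (-115/17, 69/17)
T5 translate by (1, 0): (-115/17, 69/17) → (-98/17, 69/17)
T6 rotate counter-clockwise with cos θ = 4/5, sin θ = 3/5: (-98/17, 69/17) → (-599/85, -18/85)

T(p) = (-599/85, -18/85)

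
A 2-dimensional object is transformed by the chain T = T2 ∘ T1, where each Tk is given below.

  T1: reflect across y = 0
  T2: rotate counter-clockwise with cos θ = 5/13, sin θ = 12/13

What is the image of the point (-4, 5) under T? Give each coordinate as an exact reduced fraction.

T(p) = (40/13, -73/13)

T1 reflect across y = 0: (-4, 5) → (-4, -5)
T2 rotate counter-clockwise with cos θ = 5/13, sin θ = 12/13: (-4, -5) → (40/13, -73/13)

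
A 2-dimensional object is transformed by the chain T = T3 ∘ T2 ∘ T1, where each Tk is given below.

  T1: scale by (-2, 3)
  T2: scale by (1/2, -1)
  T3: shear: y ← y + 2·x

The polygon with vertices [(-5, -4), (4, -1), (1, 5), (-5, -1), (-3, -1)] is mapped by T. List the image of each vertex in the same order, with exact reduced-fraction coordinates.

T1 scale by (-2, 3): (-5, -4) → (10, -12); (4, -1) → (-8, -3); (1, 5) → (-2, 15); (-5, -1) → (10, -3); (-3, -1) → (6, -3)
T2 scale by (1/2, -1): (10, -12) → (5, 12); (-8, -3) → (-4, 3); (-2, 15) → (-1, -15); (10, -3) → (5, 3); (6, -3) → (3, 3)
T3 shear: y ← y + 2·x: (5, 12) → (5, 22); (-4, 3) → (-4, -5); (-1, -15) → (-1, -17); (5, 3) → (5, 13); (3, 3) → (3, 9)

image vertices: (5, 22), (-4, -5), (-1, -17), (5, 13), (3, 9)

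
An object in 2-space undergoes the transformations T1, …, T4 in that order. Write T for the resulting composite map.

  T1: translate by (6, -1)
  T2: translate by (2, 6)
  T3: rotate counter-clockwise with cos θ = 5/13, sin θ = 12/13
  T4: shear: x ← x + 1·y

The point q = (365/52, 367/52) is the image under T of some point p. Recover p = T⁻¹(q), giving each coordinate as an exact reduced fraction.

p = (-3/2, -9/4)

T1 = [1 0 6; 0 1 -1; 0 0 1]
T2·T1 = [1 0 8; 0 1 5; 0 0 1]
T3·…·T1 = [5/13 -12/13 -20/13; 12/13 5/13 121/13; 0 0 1]
T4·…·T1 = [17/13 -7/13 101/13; 12/13 5/13 121/13; 0 0 1]
det M = 1; M⁻¹ = [5/13 7/13 -8; -12/13 17/13 -5; 0 0 1]
M⁻¹ · (365/52, 367/52)ᵀ = (-3/2, -9/4)ᵀ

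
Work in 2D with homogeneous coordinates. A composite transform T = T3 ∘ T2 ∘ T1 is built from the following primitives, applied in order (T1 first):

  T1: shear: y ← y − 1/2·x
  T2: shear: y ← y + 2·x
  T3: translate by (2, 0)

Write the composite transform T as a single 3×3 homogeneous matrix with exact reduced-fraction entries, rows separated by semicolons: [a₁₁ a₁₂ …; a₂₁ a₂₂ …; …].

T = [1 0 2; 3/2 1 0; 0 0 1]

T1 = [1 0 0; -1/2 1 0; 0 0 1]
T2·T1 = [1 0 0; 3/2 1 0; 0 0 1]
T3·…·T1 = [1 0 2; 3/2 1 0; 0 0 1]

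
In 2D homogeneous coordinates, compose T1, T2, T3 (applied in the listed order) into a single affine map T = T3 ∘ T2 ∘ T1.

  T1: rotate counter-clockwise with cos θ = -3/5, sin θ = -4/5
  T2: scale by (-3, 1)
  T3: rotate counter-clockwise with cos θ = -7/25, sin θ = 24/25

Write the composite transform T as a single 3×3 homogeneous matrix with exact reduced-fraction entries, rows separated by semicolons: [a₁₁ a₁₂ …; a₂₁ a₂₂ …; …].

T1 = [-3/5 4/5 0; -4/5 -3/5 0; 0 0 1]
T2·T1 = [9/5 -12/5 0; -4/5 -3/5 0; 0 0 1]
T3·…·T1 = [33/125 156/125 0; 244/125 -267/125 0; 0 0 1]

T = [33/125 156/125 0; 244/125 -267/125 0; 0 0 1]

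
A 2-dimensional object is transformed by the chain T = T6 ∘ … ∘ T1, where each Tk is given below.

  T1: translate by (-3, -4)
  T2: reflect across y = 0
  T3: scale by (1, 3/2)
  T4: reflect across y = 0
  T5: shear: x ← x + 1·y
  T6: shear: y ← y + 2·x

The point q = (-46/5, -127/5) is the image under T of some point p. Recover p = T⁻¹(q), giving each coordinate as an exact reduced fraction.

p = (4/5, -2/3)

T1 = [1 0 -3; 0 1 -4; 0 0 1]
T2·T1 = [1 0 -3; 0 -1 4; 0 0 1]
T3·…·T1 = [1 0 -3; 0 -3/2 6; 0 0 1]
T4·…·T1 = [1 0 -3; 0 3/2 -6; 0 0 1]
T5·…·T1 = [1 3/2 -9; 0 3/2 -6; 0 0 1]
T6·…·T1 = [1 3/2 -9; 2 9/2 -24; 0 0 1]
det M = 3/2; M⁻¹ = [3 -1 3; -4/3 2/3 4; 0 0 1]
M⁻¹ · (-46/5, -127/5)ᵀ = (4/5, -2/3)ᵀ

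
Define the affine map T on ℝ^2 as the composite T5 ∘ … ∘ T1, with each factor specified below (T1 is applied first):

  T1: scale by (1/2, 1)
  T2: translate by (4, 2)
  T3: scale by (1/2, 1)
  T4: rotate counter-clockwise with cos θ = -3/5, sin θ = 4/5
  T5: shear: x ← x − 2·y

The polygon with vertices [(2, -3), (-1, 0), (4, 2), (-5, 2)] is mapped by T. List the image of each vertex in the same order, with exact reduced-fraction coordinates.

T1 scale by (1/2, 1): (2, -3) → (1, -3); (-1, 0) → (-1/2, 0); (4, 2) → (2, 2); (-5, 2) → (-5/2, 2)
T2 translate by (4, 2): (1, -3) → (5, -1); (-1/2, 0) → (7/2, 2); (2, 2) → (6, 4); (-5/2, 2) → (3/2, 4)
T3 scale by (1/2, 1): (5, -1) → (5/2, -1); (7/2, 2) → (7/4, 2); (6, 4) → (3, 4); (3/2, 4) → (3/4, 4)
T4 rotate counter-clockwise with cos θ = -3/5, sin θ = 4/5: (5/2, -1) → (-7/10, 13/5); (7/4, 2) → (-53/20, 1/5); (3, 4) → (-5, 0); (3/4, 4) → (-73/20, -9/5)
T5 shear: x ← x − 2·y: (-7/10, 13/5) → (-59/10, 13/5); (-53/20, 1/5) → (-61/20, 1/5); (-5, 0) → (-5, 0); (-73/20, -9/5) → (-1/20, -9/5)

image vertices: (-59/10, 13/5), (-61/20, 1/5), (-5, 0), (-1/20, -9/5)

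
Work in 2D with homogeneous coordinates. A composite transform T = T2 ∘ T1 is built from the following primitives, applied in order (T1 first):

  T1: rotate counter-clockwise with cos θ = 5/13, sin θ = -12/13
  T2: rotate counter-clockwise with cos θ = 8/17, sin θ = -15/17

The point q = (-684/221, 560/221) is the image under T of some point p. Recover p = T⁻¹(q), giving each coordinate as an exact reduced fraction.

p = (0, -4)

T1 = [5/13 12/13 0; -12/13 5/13 0; 0 0 1]
T2·T1 = [-140/221 171/221 0; -171/221 -140/221 0; 0 0 1]
det M = 1; M⁻¹ = [-140/221 -171/221 0; 171/221 -140/221 0; 0 0 1]
M⁻¹ · (-684/221, 560/221)ᵀ = (0, -4)ᵀ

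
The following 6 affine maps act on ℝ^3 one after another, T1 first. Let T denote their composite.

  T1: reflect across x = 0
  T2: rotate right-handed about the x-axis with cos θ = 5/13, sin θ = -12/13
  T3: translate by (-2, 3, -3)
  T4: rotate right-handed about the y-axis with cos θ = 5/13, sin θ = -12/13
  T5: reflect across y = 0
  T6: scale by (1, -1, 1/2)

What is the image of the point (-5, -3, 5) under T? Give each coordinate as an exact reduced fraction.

T(p) = (-69/169, 84/13, 289/169)

T1 reflect across x = 0: (-5, -3, 5) → (5, -3, 5)
T2 rotate right-handed about the x-axis with cos θ = 5/13, sin θ = -12/13: (5, -3, 5) → (5, 45/13, 61/13)
T3 translate by (-2, 3, -3): (5, 45/13, 61/13) → (3, 84/13, 22/13)
T4 rotate right-handed about the y-axis with cos θ = 5/13, sin θ = -12/13: (3, 84/13, 22/13) → (-69/169, 84/13, 578/169)
T5 reflect across y = 0: (-69/169, 84/13, 578/169) → (-69/169, -84/13, 578/169)
T6 scale by (1, -1, 1/2): (-69/169, -84/13, 578/169) → (-69/169, 84/13, 289/169)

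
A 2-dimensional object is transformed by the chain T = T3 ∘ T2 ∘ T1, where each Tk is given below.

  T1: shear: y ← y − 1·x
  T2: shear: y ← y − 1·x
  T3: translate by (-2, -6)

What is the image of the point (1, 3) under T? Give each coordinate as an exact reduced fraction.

T(p) = (-1, -5)

T1 shear: y ← y − 1·x: (1, 3) → (1, 2)
T2 shear: y ← y − 1·x: (1, 2) → (1, 1)
T3 translate by (-2, -6): (1, 1) → (-1, -5)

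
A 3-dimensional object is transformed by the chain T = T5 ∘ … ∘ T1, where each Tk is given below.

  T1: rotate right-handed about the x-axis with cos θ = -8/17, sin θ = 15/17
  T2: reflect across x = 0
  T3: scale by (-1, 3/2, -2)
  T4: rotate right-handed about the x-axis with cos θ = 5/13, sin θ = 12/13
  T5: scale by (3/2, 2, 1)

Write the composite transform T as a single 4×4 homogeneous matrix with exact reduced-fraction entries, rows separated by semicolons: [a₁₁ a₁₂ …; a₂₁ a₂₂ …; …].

T1 = [1 0 0 0; 0 -8/17 -15/17 0; 0 15/17 -8/17 0; 0 0 0 1]
T2·T1 = [-1 0 0 0; 0 -8/17 -15/17 0; 0 15/17 -8/17 0; 0 0 0 1]
T3·…·T1 = [1 0 0 0; 0 -12/17 -45/34 0; 0 -30/17 16/17 0; 0 0 0 1]
T4·…·T1 = [1 0 0 0; 0 300/221 -609/442 0; 0 -294/221 -190/221 0; 0 0 0 1]
T5·…·T1 = [3/2 0 0 0; 0 600/221 -609/221 0; 0 -294/221 -190/221 0; 0 0 0 1]

T = [3/2 0 0 0; 0 600/221 -609/221 0; 0 -294/221 -190/221 0; 0 0 0 1]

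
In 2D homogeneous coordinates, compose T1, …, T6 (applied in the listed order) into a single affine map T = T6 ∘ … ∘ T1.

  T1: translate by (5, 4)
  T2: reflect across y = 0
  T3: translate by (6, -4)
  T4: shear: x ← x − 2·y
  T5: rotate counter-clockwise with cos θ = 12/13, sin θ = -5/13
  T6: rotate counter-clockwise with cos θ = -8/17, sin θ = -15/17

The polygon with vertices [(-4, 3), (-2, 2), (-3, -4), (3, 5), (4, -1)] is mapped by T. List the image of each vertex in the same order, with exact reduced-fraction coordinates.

image vertices: (-6499/221, -2179/221), (-6359/221, -2350/221), (-3296/221, -1556/221), (-8660/221, -3377/221), (-5939/221, -2863/221)

T1 translate by (5, 4): (-4, 3) → (1, 7); (-2, 2) → (3, 6); (-3, -4) → (2, 0); (3, 5) → (8, 9); (4, -1) → (9, 3)
T2 reflect across y = 0: (1, 7) → (1, -7); (3, 6) → (3, -6); (2, 0) → (2, 0); (8, 9) → (8, -9); (9, 3) → (9, -3)
T3 translate by (6, -4): (1, -7) → (7, -11); (3, -6) → (9, -10); (2, 0) → (8, -4); (8, -9) → (14, -13); (9, -3) → (15, -7)
T4 shear: x ← x − 2·y: (7, -11) → (29, -11); (9, -10) → (29, -10); (8, -4) → (16, -4); (14, -13) → (40, -13); (15, -7) → (29, -7)
T5 rotate counter-clockwise with cos θ = 12/13, sin θ = -5/13: (29, -11) → (293/13, -277/13); (29, -10) → (298/13, -265/13); (16, -4) → (172/13, -128/13); (40, -13) → (415/13, -356/13); (29, -7) → (313/13, -229/13)
T6 rotate counter-clockwise with cos θ = -8/17, sin θ = -15/17: (293/13, -277/13) → (-6499/221, -2179/221); (298/13, -265/13) → (-6359/221, -2350/221); (172/13, -128/13) → (-3296/221, -1556/221); (415/13, -356/13) → (-8660/221, -3377/221); (313/13, -229/13) → (-5939/221, -2863/221)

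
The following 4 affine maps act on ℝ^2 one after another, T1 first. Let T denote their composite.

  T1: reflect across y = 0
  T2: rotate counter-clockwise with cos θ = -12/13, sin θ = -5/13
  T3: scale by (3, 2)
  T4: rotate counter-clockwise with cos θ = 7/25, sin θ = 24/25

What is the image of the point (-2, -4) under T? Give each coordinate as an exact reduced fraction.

T(p) = (2748/325, 2636/325)

T1 reflect across y = 0: (-2, -4) → (-2, 4)
T2 rotate counter-clockwise with cos θ = -12/13, sin θ = -5/13: (-2, 4) → (44/13, -38/13)
T3 scale by (3, 2): (44/13, -38/13) → (132/13, -76/13)
T4 rotate counter-clockwise with cos θ = 7/25, sin θ = 24/25: (132/13, -76/13) → (2748/325, 2636/325)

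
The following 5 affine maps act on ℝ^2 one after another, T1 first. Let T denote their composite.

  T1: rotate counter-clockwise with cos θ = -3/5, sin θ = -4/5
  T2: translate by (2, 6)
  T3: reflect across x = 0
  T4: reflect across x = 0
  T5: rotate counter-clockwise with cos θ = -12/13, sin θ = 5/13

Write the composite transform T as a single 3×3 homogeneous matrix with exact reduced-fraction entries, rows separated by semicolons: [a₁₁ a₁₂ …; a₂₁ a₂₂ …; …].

T = [56/65 -33/65 -54/13; 33/65 56/65 -62/13; 0 0 1]

T1 = [-3/5 4/5 0; -4/5 -3/5 0; 0 0 1]
T2·T1 = [-3/5 4/5 2; -4/5 -3/5 6; 0 0 1]
T3·…·T1 = [3/5 -4/5 -2; -4/5 -3/5 6; 0 0 1]
T4·…·T1 = [-3/5 4/5 2; -4/5 -3/5 6; 0 0 1]
T5·…·T1 = [56/65 -33/65 -54/13; 33/65 56/65 -62/13; 0 0 1]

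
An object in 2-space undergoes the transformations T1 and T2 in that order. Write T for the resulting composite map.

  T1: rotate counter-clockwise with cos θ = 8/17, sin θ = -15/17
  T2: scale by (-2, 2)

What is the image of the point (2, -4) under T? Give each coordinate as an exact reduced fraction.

T1 rotate counter-clockwise with cos θ = 8/17, sin θ = -15/17: (2, -4) → (-44/17, -62/17)
T2 scale by (-2, 2): (-44/17, -62/17) → (88/17, -124/17)

T(p) = (88/17, -124/17)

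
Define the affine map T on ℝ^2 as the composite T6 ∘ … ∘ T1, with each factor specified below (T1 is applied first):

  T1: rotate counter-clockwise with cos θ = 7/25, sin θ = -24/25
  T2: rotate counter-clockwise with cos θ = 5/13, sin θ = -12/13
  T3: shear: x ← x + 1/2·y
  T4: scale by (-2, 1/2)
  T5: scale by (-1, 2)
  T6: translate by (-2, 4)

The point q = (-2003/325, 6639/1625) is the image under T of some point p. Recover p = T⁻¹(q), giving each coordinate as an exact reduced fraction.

p = (8/5, -7/5)

T1 = [7/25 24/25 0; -24/25 7/25 0; 0 0 1]
T2·T1 = [-253/325 204/325 0; -204/325 -253/325 0; 0 0 1]
T3·…·T1 = [-71/65 31/130 0; -204/325 -253/325 0; 0 0 1]
T4·…·T1 = [142/65 -31/65 0; -102/325 -253/650 0; 0 0 1]
T5·…·T1 = [-142/65 31/65 0; -204/325 -253/325 0; 0 0 1]
T6·…·T1 = [-142/65 31/65 -2; -204/325 -253/325 4; 0 0 1]
det M = 2; M⁻¹ = [-253/650 -31/130 57/325; 102/325 -71/65 1624/325; 0 0 1]
M⁻¹ · (-2003/325, 6639/1625)ᵀ = (8/5, -7/5)ᵀ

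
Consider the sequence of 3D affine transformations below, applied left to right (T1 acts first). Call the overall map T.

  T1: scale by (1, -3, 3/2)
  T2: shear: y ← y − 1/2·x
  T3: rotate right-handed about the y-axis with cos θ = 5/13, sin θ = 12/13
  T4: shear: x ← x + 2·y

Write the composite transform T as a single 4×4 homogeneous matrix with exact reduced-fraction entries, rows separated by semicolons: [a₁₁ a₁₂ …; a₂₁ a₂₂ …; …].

T1 = [1 0 0 0; 0 -3 0 0; 0 0 3/2 0; 0 0 0 1]
T2·T1 = [1 0 0 0; -1/2 -3 0 0; 0 0 3/2 0; 0 0 0 1]
T3·…·T1 = [5/13 0 18/13 0; -1/2 -3 0 0; -12/13 0 15/26 0; 0 0 0 1]
T4·…·T1 = [-8/13 -6 18/13 0; -1/2 -3 0 0; -12/13 0 15/26 0; 0 0 0 1]

T = [-8/13 -6 18/13 0; -1/2 -3 0 0; -12/13 0 15/26 0; 0 0 0 1]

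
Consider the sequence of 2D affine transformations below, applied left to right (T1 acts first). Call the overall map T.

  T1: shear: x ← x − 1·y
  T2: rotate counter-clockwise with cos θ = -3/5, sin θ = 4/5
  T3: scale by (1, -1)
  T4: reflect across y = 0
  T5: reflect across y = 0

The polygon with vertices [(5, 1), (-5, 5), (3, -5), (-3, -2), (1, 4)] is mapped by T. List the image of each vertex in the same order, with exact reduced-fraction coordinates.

T1 shear: x ← x − 1·y: (5, 1) → (4, 1); (-5, 5) → (-10, 5); (3, -5) → (8, -5); (-3, -2) → (-1, -2); (1, 4) → (-3, 4)
T2 rotate counter-clockwise with cos θ = -3/5, sin θ = 4/5: (4, 1) → (-16/5, 13/5); (-10, 5) → (2, -11); (8, -5) → (-4/5, 47/5); (-1, -2) → (11/5, 2/5); (-3, 4) → (-7/5, -24/5)
T3 scale by (1, -1): (-16/5, 13/5) → (-16/5, -13/5); (2, -11) → (2, 11); (-4/5, 47/5) → (-4/5, -47/5); (11/5, 2/5) → (11/5, -2/5); (-7/5, -24/5) → (-7/5, 24/5)
T4 reflect across y = 0: (-16/5, -13/5) → (-16/5, 13/5); (2, 11) → (2, -11); (-4/5, -47/5) → (-4/5, 47/5); (11/5, -2/5) → (11/5, 2/5); (-7/5, 24/5) → (-7/5, -24/5)
T5 reflect across y = 0: (-16/5, 13/5) → (-16/5, -13/5); (2, -11) → (2, 11); (-4/5, 47/5) → (-4/5, -47/5); (11/5, 2/5) → (11/5, -2/5); (-7/5, -24/5) → (-7/5, 24/5)

image vertices: (-16/5, -13/5), (2, 11), (-4/5, -47/5), (11/5, -2/5), (-7/5, 24/5)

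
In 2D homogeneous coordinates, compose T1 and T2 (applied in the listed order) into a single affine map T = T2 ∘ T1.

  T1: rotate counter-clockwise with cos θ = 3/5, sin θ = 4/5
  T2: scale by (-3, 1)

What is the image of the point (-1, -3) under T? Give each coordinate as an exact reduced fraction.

T(p) = (-27/5, -13/5)

T1 rotate counter-clockwise with cos θ = 3/5, sin θ = 4/5: (-1, -3) → (9/5, -13/5)
T2 scale by (-3, 1): (9/5, -13/5) → (-27/5, -13/5)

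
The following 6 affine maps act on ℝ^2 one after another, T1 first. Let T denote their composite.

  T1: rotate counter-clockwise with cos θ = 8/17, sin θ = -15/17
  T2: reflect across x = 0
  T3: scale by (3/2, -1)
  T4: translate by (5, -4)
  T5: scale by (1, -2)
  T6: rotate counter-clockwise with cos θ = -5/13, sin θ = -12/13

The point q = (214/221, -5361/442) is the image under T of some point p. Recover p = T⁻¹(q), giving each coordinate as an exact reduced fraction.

T1 = [8/17 15/17 0; -15/17 8/17 0; 0 0 1]
T2·T1 = [-8/17 -15/17 0; -15/17 8/17 0; 0 0 1]
T3·…·T1 = [-12/17 -45/34 0; 15/17 -8/17 0; 0 0 1]
T4·…·T1 = [-12/17 -45/34 5; 15/17 -8/17 -4; 0 0 1]
T5·…·T1 = [-12/17 -45/34 5; -30/17 16/17 8; 0 0 1]
T6·…·T1 = [-300/221 609/442 71/13; 294/221 190/221 -100/13; 0 0 1]
det M = -3; M⁻¹ = [-190/663 203/442 260/51; 98/221 100/221 18/17; 0 0 1]
M⁻¹ · (214/221, -5361/442)ᵀ = (-3/4, -4)ᵀ

p = (-3/4, -4)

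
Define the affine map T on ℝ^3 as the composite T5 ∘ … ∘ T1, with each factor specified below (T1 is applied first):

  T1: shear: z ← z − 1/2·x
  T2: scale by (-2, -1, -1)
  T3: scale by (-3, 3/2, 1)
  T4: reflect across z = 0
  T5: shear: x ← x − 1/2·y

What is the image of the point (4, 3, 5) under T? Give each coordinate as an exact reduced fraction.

T1 shear: z ← z − 1/2·x: (4, 3, 5) → (4, 3, 3)
T2 scale by (-2, -1, -1): (4, 3, 3) → (-8, -3, -3)
T3 scale by (-3, 3/2, 1): (-8, -3, -3) → (24, -9/2, -3)
T4 reflect across z = 0: (24, -9/2, -3) → (24, -9/2, 3)
T5 shear: x ← x − 1/2·y: (24, -9/2, 3) → (105/4, -9/2, 3)

T(p) = (105/4, -9/2, 3)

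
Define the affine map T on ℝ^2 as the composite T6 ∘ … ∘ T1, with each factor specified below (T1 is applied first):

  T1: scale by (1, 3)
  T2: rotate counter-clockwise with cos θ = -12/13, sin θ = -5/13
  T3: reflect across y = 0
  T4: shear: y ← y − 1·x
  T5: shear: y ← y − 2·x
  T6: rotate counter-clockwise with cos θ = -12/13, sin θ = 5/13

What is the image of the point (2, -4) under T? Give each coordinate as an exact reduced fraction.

T(p) = (418/169, -1836/169)

T1 scale by (1, 3): (2, -4) → (2, -12)
T2 rotate counter-clockwise with cos θ = -12/13, sin θ = -5/13: (2, -12) → (-84/13, 134/13)
T3 reflect across y = 0: (-84/13, 134/13) → (-84/13, -134/13)
T4 shear: y ← y − 1·x: (-84/13, -134/13) → (-84/13, -50/13)
T5 shear: y ← y − 2·x: (-84/13, -50/13) → (-84/13, 118/13)
T6 rotate counter-clockwise with cos θ = -12/13, sin θ = 5/13: (-84/13, 118/13) → (418/169, -1836/169)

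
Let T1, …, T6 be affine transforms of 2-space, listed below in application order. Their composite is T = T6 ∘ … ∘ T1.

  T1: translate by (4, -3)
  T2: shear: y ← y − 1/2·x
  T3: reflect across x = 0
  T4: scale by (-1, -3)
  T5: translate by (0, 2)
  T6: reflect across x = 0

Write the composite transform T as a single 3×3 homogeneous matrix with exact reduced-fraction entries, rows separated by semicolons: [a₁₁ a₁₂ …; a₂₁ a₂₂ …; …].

T1 = [1 0 4; 0 1 -3; 0 0 1]
T2·T1 = [1 0 4; -1/2 1 -5; 0 0 1]
T3·…·T1 = [-1 0 -4; -1/2 1 -5; 0 0 1]
T4·…·T1 = [1 0 4; 3/2 -3 15; 0 0 1]
T5·…·T1 = [1 0 4; 3/2 -3 17; 0 0 1]
T6·…·T1 = [-1 0 -4; 3/2 -3 17; 0 0 1]

T = [-1 0 -4; 3/2 -3 17; 0 0 1]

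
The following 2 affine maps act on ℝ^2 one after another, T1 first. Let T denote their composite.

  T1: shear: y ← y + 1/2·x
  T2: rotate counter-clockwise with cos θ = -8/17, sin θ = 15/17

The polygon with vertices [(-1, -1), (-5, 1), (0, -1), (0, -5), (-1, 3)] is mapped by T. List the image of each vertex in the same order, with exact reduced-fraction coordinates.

image vertices: (61/34, -3/17), (125/34, -63/17), (15/17, 8/17), (75/17, 40/17), (-59/34, -35/17)

T1 shear: y ← y + 1/2·x: (-1, -1) → (-1, -3/2); (-5, 1) → (-5, -3/2); (0, -1) → (0, -1); (0, -5) → (0, -5); (-1, 3) → (-1, 5/2)
T2 rotate counter-clockwise with cos θ = -8/17, sin θ = 15/17: (-1, -3/2) → (61/34, -3/17); (-5, -3/2) → (125/34, -63/17); (0, -1) → (15/17, 8/17); (0, -5) → (75/17, 40/17); (-1, 5/2) → (-59/34, -35/17)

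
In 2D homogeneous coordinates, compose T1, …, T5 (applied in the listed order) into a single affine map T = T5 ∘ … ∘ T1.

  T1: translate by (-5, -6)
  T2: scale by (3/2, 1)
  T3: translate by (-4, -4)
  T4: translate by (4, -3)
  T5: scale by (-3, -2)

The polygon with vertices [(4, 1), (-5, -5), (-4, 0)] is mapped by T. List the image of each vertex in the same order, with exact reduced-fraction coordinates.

image vertices: (9/2, 24), (45, 36), (81/2, 26)

T1 translate by (-5, -6): (4, 1) → (-1, -5); (-5, -5) → (-10, -11); (-4, 0) → (-9, -6)
T2 scale by (3/2, 1): (-1, -5) → (-3/2, -5); (-10, -11) → (-15, -11); (-9, -6) → (-27/2, -6)
T3 translate by (-4, -4): (-3/2, -5) → (-11/2, -9); (-15, -11) → (-19, -15); (-27/2, -6) → (-35/2, -10)
T4 translate by (4, -3): (-11/2, -9) → (-3/2, -12); (-19, -15) → (-15, -18); (-35/2, -10) → (-27/2, -13)
T5 scale by (-3, -2): (-3/2, -12) → (9/2, 24); (-15, -18) → (45, 36); (-27/2, -13) → (81/2, 26)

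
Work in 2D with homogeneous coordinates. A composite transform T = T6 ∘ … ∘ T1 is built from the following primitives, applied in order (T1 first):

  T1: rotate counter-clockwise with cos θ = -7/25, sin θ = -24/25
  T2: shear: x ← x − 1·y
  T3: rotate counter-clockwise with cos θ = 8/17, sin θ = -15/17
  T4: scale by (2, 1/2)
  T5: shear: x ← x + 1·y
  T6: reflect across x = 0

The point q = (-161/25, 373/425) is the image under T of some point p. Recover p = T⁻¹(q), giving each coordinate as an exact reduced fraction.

T1 = [-7/25 24/25 0; -24/25 -7/25 0; 0 0 1]
T2·T1 = [17/25 31/25 0; -24/25 -7/25 0; 0 0 1]
T3·…·T1 = [-224/425 143/425 0; -447/425 -521/425 0; 0 0 1]
T4·…·T1 = [-448/425 286/425 0; -447/850 -521/850 0; 0 0 1]
T5·…·T1 = [-79/50 3/50 0; -447/850 -521/850 0; 0 0 1]
T6·…·T1 = [79/50 -3/50 0; -447/850 -521/850 0; 0 0 1]
det M = -1; M⁻¹ = [521/850 -3/50 0; -447/850 -79/50 0; 0 0 1]
M⁻¹ · (-161/25, 373/425)ᵀ = (-4, 2)ᵀ

p = (-4, 2)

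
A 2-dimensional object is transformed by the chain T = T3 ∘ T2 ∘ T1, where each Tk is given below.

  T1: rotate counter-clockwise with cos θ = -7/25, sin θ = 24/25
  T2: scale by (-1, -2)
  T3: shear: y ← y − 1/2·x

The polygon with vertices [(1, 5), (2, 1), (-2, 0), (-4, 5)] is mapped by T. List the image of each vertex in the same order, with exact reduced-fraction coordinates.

image vertices: (127/25, -83/50), (38/25, -101/25), (-14/25, 103/25), (92/25, 216/25)

T1 rotate counter-clockwise with cos θ = -7/25, sin θ = 24/25: (1, 5) → (-127/25, -11/25); (2, 1) → (-38/25, 41/25); (-2, 0) → (14/25, -48/25); (-4, 5) → (-92/25, -131/25)
T2 scale by (-1, -2): (-127/25, -11/25) → (127/25, 22/25); (-38/25, 41/25) → (38/25, -82/25); (14/25, -48/25) → (-14/25, 96/25); (-92/25, -131/25) → (92/25, 262/25)
T3 shear: y ← y − 1/2·x: (127/25, 22/25) → (127/25, -83/50); (38/25, -82/25) → (38/25, -101/25); (-14/25, 96/25) → (-14/25, 103/25); (92/25, 262/25) → (92/25, 216/25)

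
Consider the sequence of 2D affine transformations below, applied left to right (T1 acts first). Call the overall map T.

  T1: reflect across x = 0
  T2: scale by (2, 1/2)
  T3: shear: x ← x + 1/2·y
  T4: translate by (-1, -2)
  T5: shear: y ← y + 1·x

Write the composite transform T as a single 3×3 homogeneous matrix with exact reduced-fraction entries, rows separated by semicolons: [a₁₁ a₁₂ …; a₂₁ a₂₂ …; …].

T1 = [-1 0 0; 0 1 0; 0 0 1]
T2·T1 = [-2 0 0; 0 1/2 0; 0 0 1]
T3·…·T1 = [-2 1/4 0; 0 1/2 0; 0 0 1]
T4·…·T1 = [-2 1/4 -1; 0 1/2 -2; 0 0 1]
T5·…·T1 = [-2 1/4 -1; -2 3/4 -3; 0 0 1]

T = [-2 1/4 -1; -2 3/4 -3; 0 0 1]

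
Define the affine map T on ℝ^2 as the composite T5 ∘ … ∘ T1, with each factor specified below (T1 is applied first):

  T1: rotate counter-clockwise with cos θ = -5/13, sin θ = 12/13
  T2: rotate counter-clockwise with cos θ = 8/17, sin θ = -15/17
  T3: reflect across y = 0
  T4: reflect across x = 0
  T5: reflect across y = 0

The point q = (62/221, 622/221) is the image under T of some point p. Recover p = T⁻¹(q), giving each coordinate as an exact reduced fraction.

p = (2, 2)

T1 = [-5/13 -12/13 0; 12/13 -5/13 0; 0 0 1]
T2·T1 = [140/221 -171/221 0; 171/221 140/221 0; 0 0 1]
T3·…·T1 = [140/221 -171/221 0; -171/221 -140/221 0; 0 0 1]
T4·…·T1 = [-140/221 171/221 0; -171/221 -140/221 0; 0 0 1]
T5·…·T1 = [-140/221 171/221 0; 171/221 140/221 0; 0 0 1]
det M = -1; M⁻¹ = [-140/221 171/221 0; 171/221 140/221 0; 0 0 1]
M⁻¹ · (62/221, 622/221)ᵀ = (2, 2)ᵀ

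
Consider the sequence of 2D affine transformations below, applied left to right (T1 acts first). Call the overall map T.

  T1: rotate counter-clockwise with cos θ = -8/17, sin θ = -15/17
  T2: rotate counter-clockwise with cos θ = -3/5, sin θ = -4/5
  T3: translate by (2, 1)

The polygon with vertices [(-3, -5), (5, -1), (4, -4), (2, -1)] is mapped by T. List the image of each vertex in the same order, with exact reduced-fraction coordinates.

image vertices: (39/5, 2/5), (67/85, 506/85), (334/85, 537/85), (35/17, 55/17)

T1 rotate counter-clockwise with cos θ = -8/17, sin θ = -15/17: (-3, -5) → (-3, 5); (5, -1) → (-55/17, -67/17); (4, -4) → (-92/17, -28/17); (2, -1) → (-31/17, -22/17)
T2 rotate counter-clockwise with cos θ = -3/5, sin θ = -4/5: (-3, 5) → (29/5, -3/5); (-55/17, -67/17) → (-103/85, 421/85); (-92/17, -28/17) → (164/85, 452/85); (-31/17, -22/17) → (1/17, 38/17)
T3 translate by (2, 1): (29/5, -3/5) → (39/5, 2/5); (-103/85, 421/85) → (67/85, 506/85); (164/85, 452/85) → (334/85, 537/85); (1/17, 38/17) → (35/17, 55/17)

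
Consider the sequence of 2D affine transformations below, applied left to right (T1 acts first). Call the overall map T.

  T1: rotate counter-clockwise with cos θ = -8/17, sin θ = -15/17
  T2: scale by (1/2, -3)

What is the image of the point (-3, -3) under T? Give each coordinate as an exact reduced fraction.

T(p) = (-21/34, -207/17)

T1 rotate counter-clockwise with cos θ = -8/17, sin θ = -15/17: (-3, -3) → (-21/17, 69/17)
T2 scale by (1/2, -3): (-21/17, 69/17) → (-21/34, -207/17)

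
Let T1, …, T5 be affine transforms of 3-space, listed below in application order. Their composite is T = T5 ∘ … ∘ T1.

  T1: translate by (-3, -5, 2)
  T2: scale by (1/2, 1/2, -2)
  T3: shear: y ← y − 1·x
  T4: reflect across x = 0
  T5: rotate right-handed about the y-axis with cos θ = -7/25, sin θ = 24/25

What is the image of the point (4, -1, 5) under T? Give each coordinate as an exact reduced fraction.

T(p) = (-133/10, -7/2, 22/5)

T1 translate by (-3, -5, 2): (4, -1, 5) → (1, -6, 7)
T2 scale by (1/2, 1/2, -2): (1, -6, 7) → (1/2, -3, -14)
T3 shear: y ← y − 1·x: (1/2, -3, -14) → (1/2, -7/2, -14)
T4 reflect across x = 0: (1/2, -7/2, -14) → (-1/2, -7/2, -14)
T5 rotate right-handed about the y-axis with cos θ = -7/25, sin θ = 24/25: (-1/2, -7/2, -14) → (-133/10, -7/2, 22/5)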